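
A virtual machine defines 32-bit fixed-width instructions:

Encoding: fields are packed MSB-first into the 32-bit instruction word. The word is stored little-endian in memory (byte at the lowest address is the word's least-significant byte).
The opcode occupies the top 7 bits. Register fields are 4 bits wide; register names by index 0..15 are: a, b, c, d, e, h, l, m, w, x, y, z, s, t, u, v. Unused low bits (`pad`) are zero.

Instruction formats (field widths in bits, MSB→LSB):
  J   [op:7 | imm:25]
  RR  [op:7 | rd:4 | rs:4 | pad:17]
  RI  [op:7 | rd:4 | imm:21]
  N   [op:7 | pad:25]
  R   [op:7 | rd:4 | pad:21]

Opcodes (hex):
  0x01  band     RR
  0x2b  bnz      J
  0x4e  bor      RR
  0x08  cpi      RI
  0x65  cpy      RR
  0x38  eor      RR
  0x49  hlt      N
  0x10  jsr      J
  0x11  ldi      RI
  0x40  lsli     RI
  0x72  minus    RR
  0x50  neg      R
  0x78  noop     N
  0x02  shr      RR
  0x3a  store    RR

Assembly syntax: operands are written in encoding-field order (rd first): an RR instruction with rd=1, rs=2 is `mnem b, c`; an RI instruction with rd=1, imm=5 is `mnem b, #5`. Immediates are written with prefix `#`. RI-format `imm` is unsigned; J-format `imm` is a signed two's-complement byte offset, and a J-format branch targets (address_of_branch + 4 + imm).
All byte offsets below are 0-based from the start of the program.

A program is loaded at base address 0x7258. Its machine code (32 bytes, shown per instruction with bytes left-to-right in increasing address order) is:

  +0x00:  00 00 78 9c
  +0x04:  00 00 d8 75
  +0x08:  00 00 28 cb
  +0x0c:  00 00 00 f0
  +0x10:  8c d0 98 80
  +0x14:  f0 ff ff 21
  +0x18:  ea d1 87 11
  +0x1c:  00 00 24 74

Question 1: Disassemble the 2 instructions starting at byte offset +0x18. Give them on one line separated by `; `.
cpi s, #512490; store b, c

[18] ea d1 87 11 → 0x1187d1ea
  opcode bits[31:25]=0x8: cpi/RI
  rd@[24:21]=0xc ⇒ s
  imm@[20:0]=0x7d1ea ⇒ #512490
[1c] 00 00 24 74 → 0x74240000
  opcode bits[31:25]=0x3a: store/RR
  rd@[24:21]=0x1 ⇒ b
  rs@[20:17]=0x2 ⇒ c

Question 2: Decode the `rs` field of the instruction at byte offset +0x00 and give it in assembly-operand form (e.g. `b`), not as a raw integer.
@+00  little-endian(00 00 78 9c) = 0x9c780000
  op=0x9c780000>>25=0x4e ⇒ bor (RR)
  rd: (w>>21)&0xf=0x3 → d
  rs: (w>>17)&0xf=0xc → s

s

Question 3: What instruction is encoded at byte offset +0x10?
[10] 8c d0 98 80 → 0x8098d08c
  op=0x8098d08c>>25=0x40 ⇒ lsli (RI)
  [24:21] rd=4 = e
  [20:0] imm=1626252 = #1626252

lsli e, #1626252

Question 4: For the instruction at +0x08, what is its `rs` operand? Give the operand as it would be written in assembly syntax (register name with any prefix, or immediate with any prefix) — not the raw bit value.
e

[08] 00 00 28 cb → 0xcb280000
  opcode bits[31:25]=0x65: cpy/RR
  [24:21] rd=9 = x
  [20:17] rs=4 = e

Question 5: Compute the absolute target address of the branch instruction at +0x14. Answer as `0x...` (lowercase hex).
0x7260

@+14  little-endian(f0 ff ff 21) = 0x21fffff0
  top 7b → 0x10 → jsr [J]
  imm@[24:0]=0x1fffff0 (s25→-16) ⇒ #-16
  target = base 0x7258 + off 0x14 + 4 + imm -16 = 0x7260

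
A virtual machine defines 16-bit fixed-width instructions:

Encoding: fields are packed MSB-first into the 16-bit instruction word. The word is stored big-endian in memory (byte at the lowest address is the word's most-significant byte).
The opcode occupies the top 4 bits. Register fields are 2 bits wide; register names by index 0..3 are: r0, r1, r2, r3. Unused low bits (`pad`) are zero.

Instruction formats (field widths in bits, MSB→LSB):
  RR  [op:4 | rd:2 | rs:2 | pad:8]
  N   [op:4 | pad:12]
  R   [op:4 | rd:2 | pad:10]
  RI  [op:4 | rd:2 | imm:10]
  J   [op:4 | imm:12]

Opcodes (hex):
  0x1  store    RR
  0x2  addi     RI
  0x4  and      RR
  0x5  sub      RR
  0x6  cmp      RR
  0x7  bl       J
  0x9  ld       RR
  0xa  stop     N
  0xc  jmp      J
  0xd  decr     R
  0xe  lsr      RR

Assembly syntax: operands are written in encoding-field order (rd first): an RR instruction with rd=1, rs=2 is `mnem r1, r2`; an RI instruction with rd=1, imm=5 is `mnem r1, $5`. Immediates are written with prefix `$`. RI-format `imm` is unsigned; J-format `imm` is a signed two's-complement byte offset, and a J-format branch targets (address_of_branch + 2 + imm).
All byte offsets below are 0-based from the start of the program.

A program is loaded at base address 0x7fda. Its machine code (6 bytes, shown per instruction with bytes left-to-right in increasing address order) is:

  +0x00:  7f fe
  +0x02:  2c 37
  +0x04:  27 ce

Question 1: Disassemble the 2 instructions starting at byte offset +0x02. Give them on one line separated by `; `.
off 0x02: read 2c 37 as big → 0x2c37
  top 4b → 0x2 → addi [RI]
  rd: (w>>10)&0x3=0x3 → r3
  imm: (w>>0)&0x3ff=0x37 → $55
off 0x04: read 27 ce as big → 0x27ce
  top 4b → 0x2 → addi [RI]
  rd: (w>>10)&0x3=0x1 → r1
  imm: (w>>0)&0x3ff=0x3ce → $974

addi r3, $55; addi r1, $974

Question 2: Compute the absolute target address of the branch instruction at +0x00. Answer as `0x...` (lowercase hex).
0x7fda

+0x00: 7f fe ⇒ word 0x7ffe (big)
  opcode bits[15:12]=0x7: bl/J
  imm: (w>>0)&0xfff=0xffe (s12→-2) → $-2
  target = base 0x7fda + off 0x00 + 2 + imm -2 = 0x7fda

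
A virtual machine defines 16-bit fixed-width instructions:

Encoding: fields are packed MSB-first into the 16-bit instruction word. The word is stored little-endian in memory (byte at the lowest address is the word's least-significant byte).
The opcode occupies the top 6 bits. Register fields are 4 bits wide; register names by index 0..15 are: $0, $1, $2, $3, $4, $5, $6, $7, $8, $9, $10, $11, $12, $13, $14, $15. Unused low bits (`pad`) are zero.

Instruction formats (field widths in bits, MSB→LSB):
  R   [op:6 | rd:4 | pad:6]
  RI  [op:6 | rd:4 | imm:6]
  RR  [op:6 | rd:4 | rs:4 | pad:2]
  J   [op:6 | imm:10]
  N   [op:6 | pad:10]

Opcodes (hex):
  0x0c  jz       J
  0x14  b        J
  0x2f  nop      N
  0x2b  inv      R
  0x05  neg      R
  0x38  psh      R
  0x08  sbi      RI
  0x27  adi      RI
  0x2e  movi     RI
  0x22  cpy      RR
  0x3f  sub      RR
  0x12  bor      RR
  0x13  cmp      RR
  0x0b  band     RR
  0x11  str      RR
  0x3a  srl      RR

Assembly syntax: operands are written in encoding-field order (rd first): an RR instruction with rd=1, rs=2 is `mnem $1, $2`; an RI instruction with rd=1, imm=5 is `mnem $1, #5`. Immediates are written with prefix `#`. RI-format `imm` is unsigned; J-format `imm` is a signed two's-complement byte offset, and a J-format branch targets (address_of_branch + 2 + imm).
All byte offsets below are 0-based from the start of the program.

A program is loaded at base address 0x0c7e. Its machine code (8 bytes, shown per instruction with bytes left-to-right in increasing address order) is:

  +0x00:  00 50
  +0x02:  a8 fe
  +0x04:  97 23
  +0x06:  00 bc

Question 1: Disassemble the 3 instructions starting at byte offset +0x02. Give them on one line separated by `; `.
+0x02: a8 fe ⇒ word 0xfea8 (little)
  top 6b → 0x3f → sub [RR]
  rd@[9:6]=0xa ⇒ $10
  rs@[5:2]=0xa ⇒ $10
+0x04: 97 23 ⇒ word 0x2397 (little)
  top 6b → 0x8 → sbi [RI]
  rd@[9:6]=0xe ⇒ $14
  imm@[5:0]=0x17 ⇒ #23
+0x06: 00 bc ⇒ word 0xbc00 (little)
  top 6b → 0x2f → nop [N]

sub $10, $10; sbi $14, #23; nop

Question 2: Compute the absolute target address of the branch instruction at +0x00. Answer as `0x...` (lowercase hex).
+0x00: 00 50 ⇒ word 0x5000 (little)
  top 6b → 0x14 → b [J]
  imm: (w>>0)&0x3ff=0x0 → #0
  target = base 0x0c7e + off 0x00 + 2 + imm 0 = 0x0c80

0x0c80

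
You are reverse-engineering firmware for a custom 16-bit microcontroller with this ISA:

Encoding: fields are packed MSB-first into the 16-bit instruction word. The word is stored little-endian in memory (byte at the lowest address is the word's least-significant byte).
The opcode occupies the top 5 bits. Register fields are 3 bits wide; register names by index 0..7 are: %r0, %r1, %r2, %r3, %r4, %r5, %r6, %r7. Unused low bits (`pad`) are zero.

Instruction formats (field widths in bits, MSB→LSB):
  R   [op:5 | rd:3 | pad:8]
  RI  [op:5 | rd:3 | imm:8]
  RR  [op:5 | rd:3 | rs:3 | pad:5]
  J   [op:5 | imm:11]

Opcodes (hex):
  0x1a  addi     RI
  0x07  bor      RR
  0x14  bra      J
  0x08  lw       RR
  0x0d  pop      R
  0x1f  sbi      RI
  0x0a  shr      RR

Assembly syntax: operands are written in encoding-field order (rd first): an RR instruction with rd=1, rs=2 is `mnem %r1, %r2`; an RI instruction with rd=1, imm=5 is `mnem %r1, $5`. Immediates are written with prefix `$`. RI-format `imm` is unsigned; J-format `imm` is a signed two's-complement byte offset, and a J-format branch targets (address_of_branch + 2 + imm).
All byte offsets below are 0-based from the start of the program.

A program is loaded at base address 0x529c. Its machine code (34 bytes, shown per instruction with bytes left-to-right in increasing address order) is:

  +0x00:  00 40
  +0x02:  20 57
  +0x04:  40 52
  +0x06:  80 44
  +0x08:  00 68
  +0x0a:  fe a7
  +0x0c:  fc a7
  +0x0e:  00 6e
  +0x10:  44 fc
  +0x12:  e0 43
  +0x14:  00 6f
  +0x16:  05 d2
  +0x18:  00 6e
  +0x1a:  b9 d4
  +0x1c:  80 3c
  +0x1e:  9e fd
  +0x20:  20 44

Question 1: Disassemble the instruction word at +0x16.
+0x16: 05 d2 ⇒ word 0xd205 (little)
  op=0xd205>>11=0x1a ⇒ addi (RI)
  rd@[10:8]=0x2 ⇒ %r2
  imm@[7:0]=0x5 ⇒ $5

addi %r2, $5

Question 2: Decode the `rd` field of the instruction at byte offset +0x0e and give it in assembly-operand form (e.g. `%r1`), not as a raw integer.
[0e] 00 6e → 0x6e00
  opcode bits[15:11]=0xd: pop/R
  rd: (w>>8)&0x7=0x6 → %r6

%r6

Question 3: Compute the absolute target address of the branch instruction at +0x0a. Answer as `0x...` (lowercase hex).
0x52a6

off 0x0a: read fe a7 as little → 0xa7fe
  top 5b → 0x14 → bra [J]
  [10:0] imm=2046 (s11→-2) = $-2
  target = base 0x529c + off 0x0a + 2 + imm -2 = 0x52a6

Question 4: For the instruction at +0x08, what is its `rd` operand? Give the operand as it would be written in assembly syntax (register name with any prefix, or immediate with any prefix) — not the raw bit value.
%r0

off 0x08: read 00 68 as little → 0x6800
  opcode bits[15:11]=0xd: pop/R
  rd: (w>>8)&0x7=0x0 → %r0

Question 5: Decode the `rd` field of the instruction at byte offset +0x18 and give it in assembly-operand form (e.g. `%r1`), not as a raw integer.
%r6

[18] 00 6e → 0x6e00
  top 5b → 0xd → pop [R]
  [10:8] rd=6 = %r6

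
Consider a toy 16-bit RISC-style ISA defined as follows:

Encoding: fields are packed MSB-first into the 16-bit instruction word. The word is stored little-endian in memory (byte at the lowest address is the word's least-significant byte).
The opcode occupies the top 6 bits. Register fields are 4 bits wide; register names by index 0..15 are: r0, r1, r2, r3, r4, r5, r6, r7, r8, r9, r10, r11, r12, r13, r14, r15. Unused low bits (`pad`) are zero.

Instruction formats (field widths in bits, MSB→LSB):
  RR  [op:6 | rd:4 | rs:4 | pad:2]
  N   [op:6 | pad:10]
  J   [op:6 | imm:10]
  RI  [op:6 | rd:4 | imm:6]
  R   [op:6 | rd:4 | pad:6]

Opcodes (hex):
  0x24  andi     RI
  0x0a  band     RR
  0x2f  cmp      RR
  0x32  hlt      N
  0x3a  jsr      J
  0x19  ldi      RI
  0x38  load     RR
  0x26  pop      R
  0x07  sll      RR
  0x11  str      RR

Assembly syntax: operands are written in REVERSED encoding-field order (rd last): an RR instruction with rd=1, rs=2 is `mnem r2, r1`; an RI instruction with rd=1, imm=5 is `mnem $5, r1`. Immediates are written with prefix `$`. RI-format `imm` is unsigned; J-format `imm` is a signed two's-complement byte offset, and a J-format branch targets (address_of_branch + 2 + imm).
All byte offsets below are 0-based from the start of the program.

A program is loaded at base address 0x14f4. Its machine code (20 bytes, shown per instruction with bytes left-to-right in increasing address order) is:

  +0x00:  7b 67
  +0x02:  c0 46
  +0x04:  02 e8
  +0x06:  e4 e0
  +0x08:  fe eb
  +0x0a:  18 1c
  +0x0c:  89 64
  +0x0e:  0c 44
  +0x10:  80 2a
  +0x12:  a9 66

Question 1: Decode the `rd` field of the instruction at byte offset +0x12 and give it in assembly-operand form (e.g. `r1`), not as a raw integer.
+0x12: a9 66 ⇒ word 0x66a9 (little)
  top 6b → 0x19 → ldi [RI]
  rd: (w>>6)&0xf=0xa → r10
  imm: (w>>0)&0x3f=0x29 → $41

r10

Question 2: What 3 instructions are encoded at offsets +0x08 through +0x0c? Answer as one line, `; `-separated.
[08] fe eb → 0xebfe
  op=0xebfe>>10=0x3a ⇒ jsr (J)
  imm@[9:0]=0x3fe (s10→-2) ⇒ $-2
[0a] 18 1c → 0x1c18
  op=0x1c18>>10=0x7 ⇒ sll (RR)
  rd@[9:6]=0x0 ⇒ r0
  rs@[5:2]=0x6 ⇒ r6
[0c] 89 64 → 0x6489
  op=0x6489>>10=0x19 ⇒ ldi (RI)
  rd@[9:6]=0x2 ⇒ r2
  imm@[5:0]=0x9 ⇒ $9

jsr $-2; sll r6, r0; ldi $9, r2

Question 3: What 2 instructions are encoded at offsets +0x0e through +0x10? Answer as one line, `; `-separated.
str r3, r0; band r0, r10

off 0x0e: read 0c 44 as little → 0x440c
  op=0x440c>>10=0x11 ⇒ str (RR)
  rd: (w>>6)&0xf=0x0 → r0
  rs: (w>>2)&0xf=0x3 → r3
off 0x10: read 80 2a as little → 0x2a80
  op=0x2a80>>10=0xa ⇒ band (RR)
  rd: (w>>6)&0xf=0xa → r10
  rs: (w>>2)&0xf=0x0 → r0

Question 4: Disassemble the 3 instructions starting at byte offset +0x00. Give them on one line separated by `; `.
@+00  little-endian(7b 67) = 0x677b
  top 6b → 0x19 → ldi [RI]
  [9:6] rd=13 = r13
  [5:0] imm=59 = $59
@+02  little-endian(c0 46) = 0x46c0
  top 6b → 0x11 → str [RR]
  [9:6] rd=11 = r11
  [5:2] rs=0 = r0
@+04  little-endian(02 e8) = 0xe802
  top 6b → 0x3a → jsr [J]
  [9:0] imm=2 = $2

ldi $59, r13; str r0, r11; jsr $2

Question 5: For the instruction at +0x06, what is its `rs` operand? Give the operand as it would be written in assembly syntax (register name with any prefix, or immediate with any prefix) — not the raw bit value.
r9

@+06  little-endian(e4 e0) = 0xe0e4
  op=0xe0e4>>10=0x38 ⇒ load (RR)
  rd: (w>>6)&0xf=0x3 → r3
  rs: (w>>2)&0xf=0x9 → r9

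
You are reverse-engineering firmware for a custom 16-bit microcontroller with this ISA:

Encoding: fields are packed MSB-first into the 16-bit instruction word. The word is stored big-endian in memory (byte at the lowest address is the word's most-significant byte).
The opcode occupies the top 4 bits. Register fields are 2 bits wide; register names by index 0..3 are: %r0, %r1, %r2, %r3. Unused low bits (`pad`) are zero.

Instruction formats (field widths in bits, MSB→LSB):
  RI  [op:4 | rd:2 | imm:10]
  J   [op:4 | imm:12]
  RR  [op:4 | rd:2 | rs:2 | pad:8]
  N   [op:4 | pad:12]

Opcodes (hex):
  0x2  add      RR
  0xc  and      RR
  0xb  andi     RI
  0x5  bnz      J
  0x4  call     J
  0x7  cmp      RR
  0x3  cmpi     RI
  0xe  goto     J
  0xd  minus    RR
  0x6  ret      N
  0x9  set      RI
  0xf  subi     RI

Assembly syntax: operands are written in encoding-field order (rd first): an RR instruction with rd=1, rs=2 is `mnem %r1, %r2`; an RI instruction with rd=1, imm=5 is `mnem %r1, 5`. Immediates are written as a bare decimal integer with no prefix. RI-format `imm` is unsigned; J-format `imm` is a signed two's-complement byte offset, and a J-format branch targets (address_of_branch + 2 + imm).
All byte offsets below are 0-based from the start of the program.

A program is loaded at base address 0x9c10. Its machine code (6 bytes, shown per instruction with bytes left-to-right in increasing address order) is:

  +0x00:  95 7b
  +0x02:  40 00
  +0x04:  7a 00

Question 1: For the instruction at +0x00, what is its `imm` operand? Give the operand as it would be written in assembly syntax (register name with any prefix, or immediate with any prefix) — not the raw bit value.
[00] 95 7b → 0x957b
  opcode bits[15:12]=0x9: set/RI
  rd: (w>>10)&0x3=0x1 → %r1
  imm: (w>>0)&0x3ff=0x17b → 379

379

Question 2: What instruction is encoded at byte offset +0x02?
call 0

off 0x02: read 40 00 as big → 0x4000
  opcode bits[15:12]=0x4: call/J
  [11:0] imm=0 = 0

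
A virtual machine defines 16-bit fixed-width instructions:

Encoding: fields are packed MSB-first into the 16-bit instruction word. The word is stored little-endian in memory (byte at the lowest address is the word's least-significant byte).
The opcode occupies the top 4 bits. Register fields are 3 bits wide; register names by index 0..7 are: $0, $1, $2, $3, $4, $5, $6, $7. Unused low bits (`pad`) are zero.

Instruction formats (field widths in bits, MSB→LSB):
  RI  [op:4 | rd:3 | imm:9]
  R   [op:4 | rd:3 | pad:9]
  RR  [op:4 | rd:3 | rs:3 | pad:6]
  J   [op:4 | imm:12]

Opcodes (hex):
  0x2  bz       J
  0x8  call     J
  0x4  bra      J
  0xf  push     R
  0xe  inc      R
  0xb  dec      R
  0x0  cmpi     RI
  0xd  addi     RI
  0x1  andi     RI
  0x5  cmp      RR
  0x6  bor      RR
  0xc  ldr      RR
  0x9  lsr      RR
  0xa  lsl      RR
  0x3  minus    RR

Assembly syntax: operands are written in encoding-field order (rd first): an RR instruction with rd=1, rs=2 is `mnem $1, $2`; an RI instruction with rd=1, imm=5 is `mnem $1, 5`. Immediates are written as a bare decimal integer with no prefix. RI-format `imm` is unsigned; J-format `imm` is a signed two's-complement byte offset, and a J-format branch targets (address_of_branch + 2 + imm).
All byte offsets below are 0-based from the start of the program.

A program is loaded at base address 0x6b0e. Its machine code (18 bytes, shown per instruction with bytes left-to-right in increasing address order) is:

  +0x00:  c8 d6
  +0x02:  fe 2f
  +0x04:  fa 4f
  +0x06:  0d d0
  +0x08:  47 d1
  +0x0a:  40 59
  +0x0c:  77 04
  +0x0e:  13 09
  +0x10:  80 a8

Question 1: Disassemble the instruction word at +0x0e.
off 0x0e: read 13 09 as little → 0x0913
  top 4b → 0x0 → cmpi [RI]
  [11:9] rd=4 = $4
  [8:0] imm=275 = 275

cmpi $4, 275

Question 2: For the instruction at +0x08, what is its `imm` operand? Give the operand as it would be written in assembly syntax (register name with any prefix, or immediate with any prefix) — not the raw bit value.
off 0x08: read 47 d1 as little → 0xd147
  op=0xd147>>12=0xd ⇒ addi (RI)
  rd: (w>>9)&0x7=0x0 → $0
  imm: (w>>0)&0x1ff=0x147 → 327

327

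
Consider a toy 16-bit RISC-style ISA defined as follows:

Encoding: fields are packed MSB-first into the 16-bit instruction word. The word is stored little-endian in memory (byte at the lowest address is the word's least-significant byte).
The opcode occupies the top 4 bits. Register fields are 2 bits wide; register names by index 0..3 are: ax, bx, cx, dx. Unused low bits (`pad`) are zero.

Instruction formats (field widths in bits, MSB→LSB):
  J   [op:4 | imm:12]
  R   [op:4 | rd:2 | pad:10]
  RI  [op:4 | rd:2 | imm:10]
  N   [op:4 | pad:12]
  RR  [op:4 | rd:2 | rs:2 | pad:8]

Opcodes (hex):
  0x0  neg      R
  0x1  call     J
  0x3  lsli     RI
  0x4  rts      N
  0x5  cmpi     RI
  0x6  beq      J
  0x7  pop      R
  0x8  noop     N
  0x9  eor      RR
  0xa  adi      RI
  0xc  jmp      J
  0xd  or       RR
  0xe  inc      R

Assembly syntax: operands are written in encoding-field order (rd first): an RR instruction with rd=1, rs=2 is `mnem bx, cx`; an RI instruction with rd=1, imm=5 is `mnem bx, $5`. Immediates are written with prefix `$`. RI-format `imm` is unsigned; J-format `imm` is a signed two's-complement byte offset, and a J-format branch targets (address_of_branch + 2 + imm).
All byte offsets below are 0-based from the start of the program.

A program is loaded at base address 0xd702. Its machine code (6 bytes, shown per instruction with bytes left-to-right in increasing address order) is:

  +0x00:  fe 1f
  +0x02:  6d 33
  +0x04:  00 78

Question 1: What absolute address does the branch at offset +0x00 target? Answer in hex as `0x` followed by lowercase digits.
0xd702

@+00  little-endian(fe 1f) = 0x1ffe
  opcode bits[15:12]=0x1: call/J
  imm@[11:0]=0xffe (s12→-2) ⇒ $-2
  target = base 0xd702 + off 0x00 + 2 + imm -2 = 0xd702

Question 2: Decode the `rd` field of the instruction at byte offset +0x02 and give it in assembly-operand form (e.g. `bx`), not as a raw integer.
@+02  little-endian(6d 33) = 0x336d
  op=0x336d>>12=0x3 ⇒ lsli (RI)
  rd: (w>>10)&0x3=0x0 → ax
  imm: (w>>0)&0x3ff=0x36d → $877

ax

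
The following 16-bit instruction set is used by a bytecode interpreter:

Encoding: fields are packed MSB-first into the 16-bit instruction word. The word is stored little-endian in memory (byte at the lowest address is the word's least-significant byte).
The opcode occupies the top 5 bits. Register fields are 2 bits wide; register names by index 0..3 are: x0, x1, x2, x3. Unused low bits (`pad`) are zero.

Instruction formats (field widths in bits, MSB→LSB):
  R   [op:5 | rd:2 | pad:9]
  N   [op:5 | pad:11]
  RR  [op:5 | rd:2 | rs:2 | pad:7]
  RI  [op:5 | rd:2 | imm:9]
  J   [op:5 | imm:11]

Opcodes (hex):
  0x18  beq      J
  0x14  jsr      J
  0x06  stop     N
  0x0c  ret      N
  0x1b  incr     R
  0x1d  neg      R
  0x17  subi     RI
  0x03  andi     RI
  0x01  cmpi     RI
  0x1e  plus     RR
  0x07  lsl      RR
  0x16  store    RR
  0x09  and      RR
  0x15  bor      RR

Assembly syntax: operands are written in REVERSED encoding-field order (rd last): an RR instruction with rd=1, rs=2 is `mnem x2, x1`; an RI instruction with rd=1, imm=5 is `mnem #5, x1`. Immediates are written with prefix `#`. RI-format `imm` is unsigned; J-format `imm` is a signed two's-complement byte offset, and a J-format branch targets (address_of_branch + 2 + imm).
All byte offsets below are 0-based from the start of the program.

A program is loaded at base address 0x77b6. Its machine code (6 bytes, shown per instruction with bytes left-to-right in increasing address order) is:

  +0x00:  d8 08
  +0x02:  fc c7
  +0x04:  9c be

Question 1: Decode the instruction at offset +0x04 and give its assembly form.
[04] 9c be → 0xbe9c
  opcode bits[15:11]=0x17: subi/RI
  rd@[10:9]=0x3 ⇒ x3
  imm@[8:0]=0x9c ⇒ #156

subi #156, x3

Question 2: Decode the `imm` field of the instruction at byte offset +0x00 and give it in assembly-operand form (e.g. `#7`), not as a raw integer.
#216

@+00  little-endian(d8 08) = 0x08d8
  opcode bits[15:11]=0x1: cmpi/RI
  [10:9] rd=0 = x0
  [8:0] imm=216 = #216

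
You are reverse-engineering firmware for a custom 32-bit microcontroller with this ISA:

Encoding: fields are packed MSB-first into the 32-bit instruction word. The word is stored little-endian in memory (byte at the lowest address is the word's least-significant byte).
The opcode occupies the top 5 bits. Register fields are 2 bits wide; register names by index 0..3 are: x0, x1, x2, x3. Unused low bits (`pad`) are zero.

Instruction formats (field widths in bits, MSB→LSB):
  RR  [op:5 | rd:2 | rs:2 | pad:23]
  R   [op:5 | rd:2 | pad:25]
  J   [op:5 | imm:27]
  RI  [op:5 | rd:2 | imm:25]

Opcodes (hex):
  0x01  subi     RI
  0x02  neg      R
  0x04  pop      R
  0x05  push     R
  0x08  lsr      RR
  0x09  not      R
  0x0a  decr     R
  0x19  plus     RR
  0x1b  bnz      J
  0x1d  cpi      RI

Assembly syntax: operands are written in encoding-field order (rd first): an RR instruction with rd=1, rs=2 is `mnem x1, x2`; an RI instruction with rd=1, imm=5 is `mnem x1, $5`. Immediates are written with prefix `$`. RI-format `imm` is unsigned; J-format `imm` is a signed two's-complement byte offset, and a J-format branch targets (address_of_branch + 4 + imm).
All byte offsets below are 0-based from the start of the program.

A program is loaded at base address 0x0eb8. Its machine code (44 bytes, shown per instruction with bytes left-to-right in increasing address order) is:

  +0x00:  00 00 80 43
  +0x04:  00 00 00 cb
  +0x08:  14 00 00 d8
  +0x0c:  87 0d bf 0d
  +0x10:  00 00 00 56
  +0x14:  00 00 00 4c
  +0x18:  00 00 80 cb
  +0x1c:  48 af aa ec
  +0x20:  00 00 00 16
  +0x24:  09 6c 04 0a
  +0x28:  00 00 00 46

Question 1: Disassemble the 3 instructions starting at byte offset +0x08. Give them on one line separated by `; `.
bnz $20; subi x2, $29298055; decr x3

off 0x08: read 14 00 00 d8 as little → 0xd8000014
  top 5b → 0x1b → bnz [J]
  imm: (w>>0)&0x7ffffff=0x14 → $20
off 0x0c: read 87 0d bf 0d as little → 0x0dbf0d87
  top 5b → 0x1 → subi [RI]
  rd: (w>>25)&0x3=0x2 → x2
  imm: (w>>0)&0x1ffffff=0x1bf0d87 → $29298055
off 0x10: read 00 00 00 56 as little → 0x56000000
  top 5b → 0xa → decr [R]
  rd: (w>>25)&0x3=0x3 → x3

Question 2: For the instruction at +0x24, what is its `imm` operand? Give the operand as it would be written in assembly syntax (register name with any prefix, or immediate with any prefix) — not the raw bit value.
[24] 09 6c 04 0a → 0x0a046c09
  op=0x0a046c09>>27=0x1 ⇒ subi (RI)
  [26:25] rd=1 = x1
  [24:0] imm=289801 = $289801

$289801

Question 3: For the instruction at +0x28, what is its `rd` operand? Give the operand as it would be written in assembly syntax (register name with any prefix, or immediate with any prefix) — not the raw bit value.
x3

off 0x28: read 00 00 00 46 as little → 0x46000000
  op=0x46000000>>27=0x8 ⇒ lsr (RR)
  rd: (w>>25)&0x3=0x3 → x3
  rs: (w>>23)&0x3=0x0 → x0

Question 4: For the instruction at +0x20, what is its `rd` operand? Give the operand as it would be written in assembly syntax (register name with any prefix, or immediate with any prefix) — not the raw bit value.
x3

off 0x20: read 00 00 00 16 as little → 0x16000000
  op=0x16000000>>27=0x2 ⇒ neg (R)
  rd: (w>>25)&0x3=0x3 → x3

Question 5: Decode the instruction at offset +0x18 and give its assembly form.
@+18  little-endian(00 00 80 cb) = 0xcb800000
  top 5b → 0x19 → plus [RR]
  rd: (w>>25)&0x3=0x1 → x1
  rs: (w>>23)&0x3=0x3 → x3

plus x1, x3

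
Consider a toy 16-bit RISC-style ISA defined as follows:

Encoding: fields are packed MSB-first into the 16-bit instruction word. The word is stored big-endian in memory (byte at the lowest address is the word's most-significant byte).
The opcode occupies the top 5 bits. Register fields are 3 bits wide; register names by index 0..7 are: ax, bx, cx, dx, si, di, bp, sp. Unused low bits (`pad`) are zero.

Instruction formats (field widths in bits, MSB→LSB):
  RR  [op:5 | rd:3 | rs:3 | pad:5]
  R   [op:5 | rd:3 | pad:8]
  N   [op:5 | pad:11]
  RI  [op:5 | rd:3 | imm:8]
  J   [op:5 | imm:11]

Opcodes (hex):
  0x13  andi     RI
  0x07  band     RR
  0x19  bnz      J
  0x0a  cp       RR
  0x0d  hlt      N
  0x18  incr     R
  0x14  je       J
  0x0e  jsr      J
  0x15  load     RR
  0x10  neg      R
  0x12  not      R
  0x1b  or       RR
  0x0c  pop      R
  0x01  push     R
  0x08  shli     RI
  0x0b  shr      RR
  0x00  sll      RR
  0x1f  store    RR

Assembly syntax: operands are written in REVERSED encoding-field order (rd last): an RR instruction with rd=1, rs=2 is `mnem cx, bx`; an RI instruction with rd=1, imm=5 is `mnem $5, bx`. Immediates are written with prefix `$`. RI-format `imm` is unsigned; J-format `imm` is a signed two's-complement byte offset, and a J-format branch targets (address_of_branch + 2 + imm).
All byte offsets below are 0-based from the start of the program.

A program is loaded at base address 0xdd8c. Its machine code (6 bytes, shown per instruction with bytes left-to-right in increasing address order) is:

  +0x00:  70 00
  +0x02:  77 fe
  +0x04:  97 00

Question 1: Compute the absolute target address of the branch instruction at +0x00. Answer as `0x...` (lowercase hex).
@+00  big-endian(70 00) = 0x7000
  op=0x7000>>11=0xe ⇒ jsr (J)
  imm@[10:0]=0x0 ⇒ $0
  target = base 0xdd8c + off 0x00 + 2 + imm 0 = 0xdd8e

0xdd8e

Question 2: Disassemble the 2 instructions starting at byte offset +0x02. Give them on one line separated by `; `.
+0x02: 77 fe ⇒ word 0x77fe (big)
  op=0x77fe>>11=0xe ⇒ jsr (J)
  imm: (w>>0)&0x7ff=0x7fe (s11→-2) → $-2
+0x04: 97 00 ⇒ word 0x9700 (big)
  op=0x9700>>11=0x12 ⇒ not (R)
  rd: (w>>8)&0x7=0x7 → sp

jsr $-2; not sp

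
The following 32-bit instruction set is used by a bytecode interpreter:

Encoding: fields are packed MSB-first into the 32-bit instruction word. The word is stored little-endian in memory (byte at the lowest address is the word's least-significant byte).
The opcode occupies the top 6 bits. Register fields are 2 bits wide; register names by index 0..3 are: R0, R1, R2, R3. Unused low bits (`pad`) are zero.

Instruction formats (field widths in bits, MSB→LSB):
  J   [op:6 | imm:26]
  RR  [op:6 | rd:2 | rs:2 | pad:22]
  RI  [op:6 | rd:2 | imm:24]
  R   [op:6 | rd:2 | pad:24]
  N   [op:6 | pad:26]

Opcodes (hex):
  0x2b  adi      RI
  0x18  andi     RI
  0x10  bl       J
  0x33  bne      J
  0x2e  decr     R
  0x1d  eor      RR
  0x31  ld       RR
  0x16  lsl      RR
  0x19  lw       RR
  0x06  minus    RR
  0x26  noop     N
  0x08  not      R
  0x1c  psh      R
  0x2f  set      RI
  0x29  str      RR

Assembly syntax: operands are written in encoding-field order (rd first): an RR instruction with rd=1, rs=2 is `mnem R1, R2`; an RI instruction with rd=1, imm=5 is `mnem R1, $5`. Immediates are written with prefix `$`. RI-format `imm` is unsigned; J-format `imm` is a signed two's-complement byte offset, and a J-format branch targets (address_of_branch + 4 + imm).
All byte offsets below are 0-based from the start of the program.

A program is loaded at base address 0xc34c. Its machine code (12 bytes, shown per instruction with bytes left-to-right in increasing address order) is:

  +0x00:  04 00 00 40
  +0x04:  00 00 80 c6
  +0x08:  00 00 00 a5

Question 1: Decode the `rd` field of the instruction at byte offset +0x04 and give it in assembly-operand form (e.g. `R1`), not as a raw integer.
R2

@+04  little-endian(00 00 80 c6) = 0xc6800000
  top 6b → 0x31 → ld [RR]
  rd@[25:24]=0x2 ⇒ R2
  rs@[23:22]=0x2 ⇒ R2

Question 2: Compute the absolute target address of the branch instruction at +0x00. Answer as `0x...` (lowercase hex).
@+00  little-endian(04 00 00 40) = 0x40000004
  op=0x40000004>>26=0x10 ⇒ bl (J)
  imm: (w>>0)&0x3ffffff=0x4 → $4
  target = base 0xc34c + off 0x00 + 4 + imm 4 = 0xc354

0xc354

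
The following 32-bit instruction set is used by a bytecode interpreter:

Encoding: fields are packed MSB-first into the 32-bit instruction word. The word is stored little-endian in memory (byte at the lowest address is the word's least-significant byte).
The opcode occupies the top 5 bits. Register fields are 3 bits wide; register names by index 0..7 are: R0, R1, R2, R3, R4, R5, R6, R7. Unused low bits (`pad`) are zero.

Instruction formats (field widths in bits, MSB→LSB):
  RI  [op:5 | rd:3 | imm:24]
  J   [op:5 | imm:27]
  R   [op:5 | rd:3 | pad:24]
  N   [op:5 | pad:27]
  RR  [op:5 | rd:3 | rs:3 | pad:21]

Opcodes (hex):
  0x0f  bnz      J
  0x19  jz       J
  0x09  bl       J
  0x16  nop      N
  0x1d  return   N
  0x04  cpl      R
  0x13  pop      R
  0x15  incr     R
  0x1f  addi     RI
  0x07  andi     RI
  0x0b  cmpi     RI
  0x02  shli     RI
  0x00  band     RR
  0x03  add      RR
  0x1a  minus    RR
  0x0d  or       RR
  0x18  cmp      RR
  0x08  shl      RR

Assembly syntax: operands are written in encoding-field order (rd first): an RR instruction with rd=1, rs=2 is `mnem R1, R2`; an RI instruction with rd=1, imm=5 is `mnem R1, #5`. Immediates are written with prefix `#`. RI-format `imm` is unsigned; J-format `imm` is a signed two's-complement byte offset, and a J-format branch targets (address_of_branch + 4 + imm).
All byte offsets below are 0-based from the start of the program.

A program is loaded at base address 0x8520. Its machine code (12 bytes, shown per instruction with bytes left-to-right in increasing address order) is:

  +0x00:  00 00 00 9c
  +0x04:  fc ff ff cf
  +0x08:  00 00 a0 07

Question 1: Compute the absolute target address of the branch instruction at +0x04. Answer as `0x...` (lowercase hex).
off 0x04: read fc ff ff cf as little → 0xcffffffc
  op=0xcffffffc>>27=0x19 ⇒ jz (J)
  imm: (w>>0)&0x7ffffff=0x7fffffc (s27→-4) → #-4
  target = base 0x8520 + off 0x04 + 4 + imm -4 = 0x8524

0x8524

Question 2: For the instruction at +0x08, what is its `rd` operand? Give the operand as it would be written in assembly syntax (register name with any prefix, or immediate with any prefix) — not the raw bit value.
[08] 00 00 a0 07 → 0x07a00000
  op=0x07a00000>>27=0x0 ⇒ band (RR)
  rd: (w>>24)&0x7=0x7 → R7
  rs: (w>>21)&0x7=0x5 → R5

R7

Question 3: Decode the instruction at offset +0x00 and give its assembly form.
pop R4

@+00  little-endian(00 00 00 9c) = 0x9c000000
  top 5b → 0x13 → pop [R]
  rd@[26:24]=0x4 ⇒ R4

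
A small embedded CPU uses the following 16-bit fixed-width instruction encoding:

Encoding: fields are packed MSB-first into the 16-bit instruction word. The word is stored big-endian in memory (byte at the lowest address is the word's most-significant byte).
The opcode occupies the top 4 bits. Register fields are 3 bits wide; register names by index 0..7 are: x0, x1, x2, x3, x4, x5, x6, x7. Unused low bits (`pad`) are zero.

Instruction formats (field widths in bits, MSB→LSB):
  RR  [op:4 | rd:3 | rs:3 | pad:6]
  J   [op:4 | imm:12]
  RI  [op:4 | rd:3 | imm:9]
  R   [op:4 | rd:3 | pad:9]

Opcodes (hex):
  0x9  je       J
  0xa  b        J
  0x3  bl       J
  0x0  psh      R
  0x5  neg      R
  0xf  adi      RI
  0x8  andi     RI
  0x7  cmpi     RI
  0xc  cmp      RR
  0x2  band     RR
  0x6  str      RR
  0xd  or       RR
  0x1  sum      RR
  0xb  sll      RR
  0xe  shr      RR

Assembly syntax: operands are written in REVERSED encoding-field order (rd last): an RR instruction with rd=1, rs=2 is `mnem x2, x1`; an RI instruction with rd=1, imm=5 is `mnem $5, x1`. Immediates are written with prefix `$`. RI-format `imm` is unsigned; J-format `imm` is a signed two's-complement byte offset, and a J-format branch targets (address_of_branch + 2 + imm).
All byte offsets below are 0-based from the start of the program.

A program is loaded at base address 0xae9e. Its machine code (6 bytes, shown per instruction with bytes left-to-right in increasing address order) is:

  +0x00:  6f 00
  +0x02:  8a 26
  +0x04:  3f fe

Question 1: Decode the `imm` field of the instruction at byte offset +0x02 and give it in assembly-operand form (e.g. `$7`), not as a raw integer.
@+02  big-endian(8a 26) = 0x8a26
  opcode bits[15:12]=0x8: andi/RI
  [11:9] rd=5 = x5
  [8:0] imm=38 = $38

$38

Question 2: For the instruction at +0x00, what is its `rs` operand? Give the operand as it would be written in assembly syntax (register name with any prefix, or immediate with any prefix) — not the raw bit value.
x4

off 0x00: read 6f 00 as big → 0x6f00
  opcode bits[15:12]=0x6: str/RR
  rd@[11:9]=0x7 ⇒ x7
  rs@[8:6]=0x4 ⇒ x4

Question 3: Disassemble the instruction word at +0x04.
bl $-2

+0x04: 3f fe ⇒ word 0x3ffe (big)
  top 4b → 0x3 → bl [J]
  imm: (w>>0)&0xfff=0xffe (s12→-2) → $-2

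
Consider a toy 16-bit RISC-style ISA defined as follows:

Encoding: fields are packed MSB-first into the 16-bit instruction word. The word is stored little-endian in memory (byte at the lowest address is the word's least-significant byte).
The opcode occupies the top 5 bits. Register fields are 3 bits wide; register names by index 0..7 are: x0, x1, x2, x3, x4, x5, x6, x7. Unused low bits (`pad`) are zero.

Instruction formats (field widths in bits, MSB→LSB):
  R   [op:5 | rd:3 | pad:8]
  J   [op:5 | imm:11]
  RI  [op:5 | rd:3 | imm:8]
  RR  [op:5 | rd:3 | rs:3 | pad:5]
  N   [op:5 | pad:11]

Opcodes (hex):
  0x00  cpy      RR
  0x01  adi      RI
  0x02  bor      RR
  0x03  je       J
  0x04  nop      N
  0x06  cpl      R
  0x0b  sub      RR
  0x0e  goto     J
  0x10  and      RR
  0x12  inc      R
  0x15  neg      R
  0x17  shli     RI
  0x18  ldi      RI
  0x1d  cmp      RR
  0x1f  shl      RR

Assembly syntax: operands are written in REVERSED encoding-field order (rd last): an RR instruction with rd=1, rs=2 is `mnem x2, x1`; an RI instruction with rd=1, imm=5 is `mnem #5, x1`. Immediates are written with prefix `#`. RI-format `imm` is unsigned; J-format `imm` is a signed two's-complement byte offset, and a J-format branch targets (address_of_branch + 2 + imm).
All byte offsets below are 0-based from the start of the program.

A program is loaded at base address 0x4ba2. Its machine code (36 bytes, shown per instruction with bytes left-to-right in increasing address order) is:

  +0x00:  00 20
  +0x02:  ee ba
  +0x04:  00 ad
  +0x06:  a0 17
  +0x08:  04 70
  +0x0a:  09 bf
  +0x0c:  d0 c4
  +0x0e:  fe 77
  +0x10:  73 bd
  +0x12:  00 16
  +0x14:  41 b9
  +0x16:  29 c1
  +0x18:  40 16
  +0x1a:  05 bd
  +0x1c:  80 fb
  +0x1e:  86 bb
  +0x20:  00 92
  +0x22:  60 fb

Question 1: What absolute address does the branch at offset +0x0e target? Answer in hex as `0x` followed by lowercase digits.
[0e] fe 77 → 0x77fe
  opcode bits[15:11]=0xe: goto/J
  [10:0] imm=2046 (s11→-2) = #-2
  target = base 0x4ba2 + off 0x0e + 2 + imm -2 = 0x4bb0

0x4bb0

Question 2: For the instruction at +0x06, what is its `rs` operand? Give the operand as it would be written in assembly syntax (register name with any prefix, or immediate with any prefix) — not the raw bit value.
x5

[06] a0 17 → 0x17a0
  top 5b → 0x2 → bor [RR]
  [10:8] rd=7 = x7
  [7:5] rs=5 = x5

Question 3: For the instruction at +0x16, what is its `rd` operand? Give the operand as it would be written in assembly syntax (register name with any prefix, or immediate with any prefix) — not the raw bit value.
off 0x16: read 29 c1 as little → 0xc129
  opcode bits[15:11]=0x18: ldi/RI
  rd@[10:8]=0x1 ⇒ x1
  imm@[7:0]=0x29 ⇒ #41

x1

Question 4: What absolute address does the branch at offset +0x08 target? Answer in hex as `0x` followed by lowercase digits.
[08] 04 70 → 0x7004
  top 5b → 0xe → goto [J]
  imm@[10:0]=0x4 ⇒ #4
  target = base 0x4ba2 + off 0x08 + 2 + imm 4 = 0x4bb0

0x4bb0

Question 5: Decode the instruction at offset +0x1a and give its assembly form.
@+1a  little-endian(05 bd) = 0xbd05
  op=0xbd05>>11=0x17 ⇒ shli (RI)
  [10:8] rd=5 = x5
  [7:0] imm=5 = #5

shli #5, x5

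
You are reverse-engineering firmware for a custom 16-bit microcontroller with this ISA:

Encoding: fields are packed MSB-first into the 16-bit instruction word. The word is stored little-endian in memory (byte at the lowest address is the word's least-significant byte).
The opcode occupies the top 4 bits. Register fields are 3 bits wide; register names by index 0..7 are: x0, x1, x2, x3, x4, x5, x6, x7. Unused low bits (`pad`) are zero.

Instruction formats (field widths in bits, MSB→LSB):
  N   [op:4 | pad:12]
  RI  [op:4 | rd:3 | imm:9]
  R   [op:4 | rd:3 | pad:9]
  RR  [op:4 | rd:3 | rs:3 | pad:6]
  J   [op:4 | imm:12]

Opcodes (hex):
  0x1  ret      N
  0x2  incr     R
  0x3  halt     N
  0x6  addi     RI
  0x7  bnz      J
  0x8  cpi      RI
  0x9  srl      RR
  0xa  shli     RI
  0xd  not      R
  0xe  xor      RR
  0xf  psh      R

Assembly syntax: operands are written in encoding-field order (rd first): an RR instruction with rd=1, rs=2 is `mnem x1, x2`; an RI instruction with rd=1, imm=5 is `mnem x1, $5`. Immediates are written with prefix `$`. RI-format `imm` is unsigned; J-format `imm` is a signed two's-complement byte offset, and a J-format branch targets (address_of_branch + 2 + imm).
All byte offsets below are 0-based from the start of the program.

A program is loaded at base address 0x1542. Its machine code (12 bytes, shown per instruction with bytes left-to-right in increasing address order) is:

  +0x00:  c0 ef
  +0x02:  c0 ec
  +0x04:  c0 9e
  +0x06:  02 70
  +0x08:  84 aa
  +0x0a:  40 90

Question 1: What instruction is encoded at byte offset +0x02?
+0x02: c0 ec ⇒ word 0xecc0 (little)
  top 4b → 0xe → xor [RR]
  [11:9] rd=6 = x6
  [8:6] rs=3 = x3

xor x6, x3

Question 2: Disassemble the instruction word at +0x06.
[06] 02 70 → 0x7002
  top 4b → 0x7 → bnz [J]
  imm@[11:0]=0x2 ⇒ $2

bnz $2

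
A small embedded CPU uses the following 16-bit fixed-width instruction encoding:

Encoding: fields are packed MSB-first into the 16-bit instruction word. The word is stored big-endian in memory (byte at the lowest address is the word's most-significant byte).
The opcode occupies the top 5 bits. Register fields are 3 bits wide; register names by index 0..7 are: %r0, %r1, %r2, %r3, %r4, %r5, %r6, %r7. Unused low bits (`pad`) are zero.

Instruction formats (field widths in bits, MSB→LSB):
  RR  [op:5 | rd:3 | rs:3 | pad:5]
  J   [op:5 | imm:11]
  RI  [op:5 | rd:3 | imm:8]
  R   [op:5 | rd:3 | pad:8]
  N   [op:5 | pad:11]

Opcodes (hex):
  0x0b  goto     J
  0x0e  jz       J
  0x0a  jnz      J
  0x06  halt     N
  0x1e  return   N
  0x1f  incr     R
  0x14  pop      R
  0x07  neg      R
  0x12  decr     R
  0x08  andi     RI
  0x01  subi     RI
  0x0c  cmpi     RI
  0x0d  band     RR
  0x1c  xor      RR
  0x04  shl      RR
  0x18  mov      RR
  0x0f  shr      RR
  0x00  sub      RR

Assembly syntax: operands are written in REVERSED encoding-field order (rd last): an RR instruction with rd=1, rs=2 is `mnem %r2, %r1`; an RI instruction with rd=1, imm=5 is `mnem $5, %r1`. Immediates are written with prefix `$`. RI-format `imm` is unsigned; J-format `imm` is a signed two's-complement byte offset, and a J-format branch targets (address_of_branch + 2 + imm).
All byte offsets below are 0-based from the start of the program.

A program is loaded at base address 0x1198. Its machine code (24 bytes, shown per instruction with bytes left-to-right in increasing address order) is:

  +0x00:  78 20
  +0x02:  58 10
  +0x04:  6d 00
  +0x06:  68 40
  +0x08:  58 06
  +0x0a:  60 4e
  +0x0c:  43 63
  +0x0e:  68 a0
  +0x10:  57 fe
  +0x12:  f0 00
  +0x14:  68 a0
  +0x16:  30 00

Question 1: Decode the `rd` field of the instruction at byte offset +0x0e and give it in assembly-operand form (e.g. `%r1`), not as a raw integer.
+0x0e: 68 a0 ⇒ word 0x68a0 (big)
  top 5b → 0xd → band [RR]
  rd: (w>>8)&0x7=0x0 → %r0
  rs: (w>>5)&0x7=0x5 → %r5

%r0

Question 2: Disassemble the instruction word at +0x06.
off 0x06: read 68 40 as big → 0x6840
  top 5b → 0xd → band [RR]
  rd: (w>>8)&0x7=0x0 → %r0
  rs: (w>>5)&0x7=0x2 → %r2

band %r2, %r0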